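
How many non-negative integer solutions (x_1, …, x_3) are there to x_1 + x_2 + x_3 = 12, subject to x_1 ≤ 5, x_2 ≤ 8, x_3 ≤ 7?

38

By stars and bars, unrestricted non-negative solutions to x_1+…+x_3 = 12 number C(12+2,2) = 91.
Subtract solutions that violate a single cap (substitute x_i' = x_i − (cap_i+1)): x_1 ≥ 6 gives C(8,2) = 28; x_2 ≥ 9 gives C(5,2) = 10; x_3 ≥ 8 gives C(6,2) = 15. Together 53.
No two caps can be exceeded simultaneously, so the pair terms are all 0.
By inclusion–exclusion the count is 91 − 53 + 0 = 38.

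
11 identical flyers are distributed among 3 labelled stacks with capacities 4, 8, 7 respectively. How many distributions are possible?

34

By stars and bars, unrestricted non-negative solutions to x_1+…+x_3 = 11 number C(11+2,2) = 78.
Subtract solutions that violate a single cap (substitute x_i' = x_i − (cap_i+1)): x_1 ≥ 5 gives C(8,2) = 28; x_2 ≥ 9 gives C(4,2) = 6; x_3 ≥ 8 gives C(5,2) = 10. Together 44.
No two caps can be exceeded simultaneously, so the pair terms are all 0.
By inclusion–exclusion the count is 78 − 44 + 0 = 34.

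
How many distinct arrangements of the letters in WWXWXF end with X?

With the last slot taken by X, it remains to arrange the other 5 letters (WWWXF).
Those 5 letters have W appearing 3 times, giving (5)!/(3!) = 20.

20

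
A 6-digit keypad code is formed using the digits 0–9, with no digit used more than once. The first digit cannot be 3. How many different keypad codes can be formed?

136080

The first digit has 10−1 = 9 choices (anything except 3).
The remaining 5 digits are filled from the other 9 symbols without repetition: 9 × 8 × 7 × 6 × 5 = 15120.
Total: 9 × 15120 = 136080.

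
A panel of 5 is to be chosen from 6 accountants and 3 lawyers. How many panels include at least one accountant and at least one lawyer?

Total 5-person selections from all 9: C(9,5) = 126.
Selections missing a whole group: no accountants → C(3,5) = 0; no lawyers → C(6,5) = 6.
Both groups omitted at once is impossible, so 126 − 6 = 120.

120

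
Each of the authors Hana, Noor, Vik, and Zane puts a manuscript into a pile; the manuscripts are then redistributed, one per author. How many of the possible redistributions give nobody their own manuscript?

Count assignments avoiding every fixed point. For any j of the 4 authors fixed to their own manuscript, the other 4−j can be arranged in (4−j)! ways.
By inclusion–exclusion this is Σ_{j=0}^{4} (−1)^j C(4,j)·(4−j)!.
Computing: 24 − 24 + 12 − 4 + 1 = 9.

9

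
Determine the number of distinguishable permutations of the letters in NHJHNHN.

Letter multiplicities in NHJHNHN: H×3, J×1, N×3.
So there are 7! / (3!·3!) = 140 distinguishable arrangements.

140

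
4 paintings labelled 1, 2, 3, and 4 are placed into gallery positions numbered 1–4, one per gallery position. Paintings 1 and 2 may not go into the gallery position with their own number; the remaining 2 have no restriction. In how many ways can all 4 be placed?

Let Aᵢ (for i ∈ {1, 2}) be the placements that put painting i in its forbidden gallery position. Any j of these fix j positions, leaving (4−j)! ways to fill the rest, and there are C(2,j) ways to pick which j.
By inclusion–exclusion, the number of valid placements is Σ_{j=0}^{2} (−1)^j C(2,j)·(4−j)!.
Computing: 24 − 12 + 2 = 14.

14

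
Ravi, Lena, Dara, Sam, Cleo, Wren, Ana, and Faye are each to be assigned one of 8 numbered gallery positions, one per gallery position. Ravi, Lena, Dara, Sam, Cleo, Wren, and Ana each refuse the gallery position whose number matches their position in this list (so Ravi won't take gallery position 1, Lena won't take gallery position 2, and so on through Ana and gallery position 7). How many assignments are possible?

16687

Let Aᵢ (for 1 ≤ i ≤ 7) be the placements that put person i in their forbidden gallery position. Any j of these fix j positions, leaving (8−j)! ways to fill the rest, and there are C(7,j) ways to pick which j.
By inclusion–exclusion, the number of valid placements is Σ_{j=0}^{7} (−1)^j C(7,j)·(8−j)!.
Computing: 40320 − 35280 + 15120 − 4200 + 840 − 126 + 14 − 1 = 16687.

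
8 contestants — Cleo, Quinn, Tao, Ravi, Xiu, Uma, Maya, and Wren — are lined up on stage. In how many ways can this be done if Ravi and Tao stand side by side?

10080

Place the 6 others and the Ravi-Tao pair as 7 objects in a line; the pair has 2 internal arrangements.
That gives 2 × 7! = 2 × 5040 = 10080.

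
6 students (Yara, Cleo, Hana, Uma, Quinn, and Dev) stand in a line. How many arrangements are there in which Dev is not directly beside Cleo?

480

There are 6! = 720 arrangements in all. If Dev and Cleo are adjacent, merging them into one block gives 2·(5)! = 240 arrangements.
Complementary counting: 720 − 240 = 480.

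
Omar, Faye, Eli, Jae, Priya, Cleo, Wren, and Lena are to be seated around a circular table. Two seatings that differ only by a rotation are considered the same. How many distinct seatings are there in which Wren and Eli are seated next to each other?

Glue Wren and Eli into a block (2 internal orders). Seating 7 units around a circle gives (6)! arrangements.
So 2 × (6)! = 2 × 720 = 1440.

1440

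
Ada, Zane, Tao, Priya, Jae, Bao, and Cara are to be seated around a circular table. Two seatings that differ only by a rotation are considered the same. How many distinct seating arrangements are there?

Fix one person's seat to break rotational symmetry; the remaining 6 people can be arranged in (6)! = 720 ways.

720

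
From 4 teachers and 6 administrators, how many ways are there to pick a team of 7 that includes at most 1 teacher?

Split by how many teachers are chosen (0 through 1).
Sum: C(4,0)·C(6,7) + C(4,1)·C(6,6) = 0 + 4 = 4.

4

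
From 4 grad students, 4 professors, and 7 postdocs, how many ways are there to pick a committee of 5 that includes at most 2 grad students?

Split by how many grad students are chosen (0 through 2).
Sum: C(4,0)·C(11,5) + C(4,1)·C(11,4) + C(4,2)·C(11,3) = 462 + 1320 + 990 = 2772.

2772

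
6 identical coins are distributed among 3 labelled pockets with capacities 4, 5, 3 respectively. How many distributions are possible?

Without the upper bounds there are C(8,2) = 28 ways to split 6 among 3 pockets.
Subtract solutions that violate a single cap (substitute x_i' = x_i − (cap_i+1)): x_1 ≥ 5 gives C(3,2) = 3; x_2 ≥ 6 gives C(2,2) = 1; x_3 ≥ 4 gives C(4,2) = 6. Together 10.
No two caps can be exceeded simultaneously, so the pair terms are all 0.
By inclusion–exclusion the count is 28 − 10 + 0 = 18.

18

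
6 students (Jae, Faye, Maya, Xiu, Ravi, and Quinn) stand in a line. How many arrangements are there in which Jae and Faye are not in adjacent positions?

480

Of the 6! = 720 arrangements, those with Jae and Faye adjacent number 2 × 5! = 240 (treat the pair as a block with 2 internal orders).
Complementary counting: 720 − 240 = 480.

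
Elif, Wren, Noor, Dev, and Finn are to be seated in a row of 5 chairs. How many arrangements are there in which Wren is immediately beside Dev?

48

Place the 3 others and the Wren-Dev pair as 4 objects in a line; the pair has 2 internal arrangements.
That gives 2 × 4! = 2 × 24 = 48.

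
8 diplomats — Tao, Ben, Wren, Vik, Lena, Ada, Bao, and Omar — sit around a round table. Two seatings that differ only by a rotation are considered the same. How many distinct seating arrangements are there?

Around a circle, 8 distinct people have 8!/8 = (7)! = 5040 rotationally distinct seatings.

5040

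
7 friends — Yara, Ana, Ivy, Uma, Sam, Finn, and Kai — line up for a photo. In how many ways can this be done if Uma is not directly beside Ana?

Of the 7! = 5040 arrangements, those with Uma and Ana adjacent number 2 × 6! = 1440 (treat the pair as a block with 2 internal orders).
Complementary counting: 5040 − 1440 = 3600.

3600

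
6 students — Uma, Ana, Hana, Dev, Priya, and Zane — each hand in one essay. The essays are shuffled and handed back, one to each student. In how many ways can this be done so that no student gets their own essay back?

Let Aᵢ be the assignments in which student i gets their own essay. We want the size of the complement of A₁∪…∪A_6.
By inclusion–exclusion this is Σ_{j=0}^{6} (−1)^j C(6,j)·(6−j)!.
Computing: 720 − 720 + 360 − 120 + 30 − 6 + 1 = 265.

265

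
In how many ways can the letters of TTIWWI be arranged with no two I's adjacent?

60

Total arrangements of TTIWWI: 6!/(2!·2!·2!) = 90.
If the two I's are adjacent, glue them into one block, leaving 5 items to arrange: (5)!/(2!·2!) = 30 ways.
Subtracting, 90 − 30 = 60 arrangements keep the I's apart.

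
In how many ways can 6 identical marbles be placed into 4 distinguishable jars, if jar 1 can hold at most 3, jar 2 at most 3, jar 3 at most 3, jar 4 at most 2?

By stars and bars, unrestricted non-negative solutions to x_1+…+x_4 = 6 number C(6+3,3) = 84.
Subtract solutions that violate a single cap (substitute x_i' = x_i − (cap_i+1)): x_1 ≥ 4 gives C(5,3) = 10; x_2 ≥ 4 gives C(5,3) = 10; x_3 ≥ 4 gives C(5,3) = 10; x_4 ≥ 3 gives C(6,3) = 20. Together 50.
No two caps can be exceeded simultaneously, so the pair terms are all 0.
By inclusion–exclusion the count is 84 − 50 + 0 = 34.

34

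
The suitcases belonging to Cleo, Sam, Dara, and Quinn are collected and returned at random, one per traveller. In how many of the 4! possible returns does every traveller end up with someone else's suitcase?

Let Aᵢ be the assignments in which traveller i gets their own suitcase. We want the size of the complement of A₁∪…∪A_4.
By inclusion–exclusion this is Σ_{j=0}^{4} (−1)^j C(4,j)·(4−j)!.
Computing: 24 − 24 + 12 − 4 + 1 = 9.

9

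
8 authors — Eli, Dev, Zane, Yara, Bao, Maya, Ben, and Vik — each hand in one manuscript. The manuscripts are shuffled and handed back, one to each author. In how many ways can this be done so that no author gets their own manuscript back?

14833

Let Aᵢ be the assignments in which author i gets their own manuscript. We want the size of the complement of A₁∪…∪A_8.
By inclusion–exclusion this is Σ_{j=0}^{8} (−1)^j C(8,j)·(8−j)!.
Computing: 40320 − 40320 + 20160 − 6720 + 1680 − 336 + 56 − 8 + 1 = 14833.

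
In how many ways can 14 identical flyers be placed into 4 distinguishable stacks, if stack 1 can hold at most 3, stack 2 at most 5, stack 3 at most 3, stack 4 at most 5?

10

Without the upper bounds there are C(17,3) = 680 ways to split 14 among 4 stacks.
Subtract solutions that violate a single cap (substitute x_i' = x_i − (cap_i+1)): x_1 ≥ 4 gives C(13,3) = 286; x_2 ≥ 6 gives C(11,3) = 165; x_3 ≥ 4 gives C(13,3) = 286; x_4 ≥ 6 gives C(11,3) = 165. Together 902.
Add back pairs where two caps are both exceeded: 35 + 84 + 35 + 35 + 10 + 35 = 234.
Subtract triples: 1 + 0 + 1 + 0 = 2.
By inclusion–exclusion the count is 680 − 902 + 234 − 2 = 10.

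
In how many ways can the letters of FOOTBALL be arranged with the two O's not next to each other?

7560

There are 8!/(2!·2!) = 10080 arrangements of FOOTBALL in total.
If the two O's are adjacent, glue them into one block, leaving 7 items to arrange: (7)!/(2!) = 2520 ways.
Subtracting, 10080 − 2520 = 7560 arrangements keep the O's apart.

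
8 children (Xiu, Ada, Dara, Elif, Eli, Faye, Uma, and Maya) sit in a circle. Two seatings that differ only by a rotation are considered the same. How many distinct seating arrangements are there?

Seat Xiu anywhere (absorbing the rotational symmetry), then permute the other 7: (7)! = 5040.

5040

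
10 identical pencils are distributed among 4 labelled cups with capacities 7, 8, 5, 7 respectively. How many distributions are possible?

227

By stars and bars, unrestricted non-negative solutions to x_1+…+x_4 = 10 number C(10+3,3) = 286.
Subtract solutions that violate a single cap (substitute x_i' = x_i − (cap_i+1)): x_1 ≥ 8 gives C(5,3) = 10; x_2 ≥ 9 gives C(4,3) = 4; x_3 ≥ 6 gives C(7,3) = 35; x_4 ≥ 8 gives C(5,3) = 10. Together 59.
No two caps can be exceeded simultaneously, so the pair terms are all 0.
By inclusion–exclusion the count is 286 − 59 + 0 = 227.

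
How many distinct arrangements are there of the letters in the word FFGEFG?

The 6 letters of FFGEFG have repeats: F appearing 3 times and G appearing twice.
The number of distinct arrangements is 6!/(3!·2!) = 720/12 = 60.

60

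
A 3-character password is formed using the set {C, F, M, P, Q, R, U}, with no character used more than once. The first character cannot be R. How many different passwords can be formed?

The first character has 7−1 = 6 choices (anything except R).
The remaining 2 characters are filled from the other 6 symbols without repetition: 6 × 5 = 30.
Total: 6 × 30 = 180.

180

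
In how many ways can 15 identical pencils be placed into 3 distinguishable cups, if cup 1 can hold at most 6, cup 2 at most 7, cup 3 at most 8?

Ignoring the caps, the number of non-negative solutions to x_1+…+x_3 = 15 is C(17,2) = 136.
Subtract solutions that violate a single cap (substitute x_i' = x_i − (cap_i+1)): x_1 ≥ 7 gives C(10,2) = 45; x_2 ≥ 8 gives C(9,2) = 36; x_3 ≥ 9 gives C(8,2) = 28. Together 109.
Add back pairs where two caps are both exceeded: 1 + 0 + 0 = 1.
By inclusion–exclusion the count is 136 − 109 + 1 = 28.

28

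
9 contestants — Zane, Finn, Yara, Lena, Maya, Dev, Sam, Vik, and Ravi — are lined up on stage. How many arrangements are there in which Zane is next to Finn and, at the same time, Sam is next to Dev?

Treat {Zane,Finn} as one block (2 orders) and {Sam,Dev} as another (2 orders).
That leaves 7 units to arrange: 2 × 2 × 7! = 4 × 5040 = 20160.

20160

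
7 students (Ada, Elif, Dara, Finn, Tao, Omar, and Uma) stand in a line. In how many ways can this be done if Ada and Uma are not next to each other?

Of the 7! = 5040 arrangements, those with Ada and Uma adjacent number 2 × 6! = 1440 (treat the pair as a block with 2 internal orders).
So 5040 − 1440 = 3600 arrangements keep them apart.

3600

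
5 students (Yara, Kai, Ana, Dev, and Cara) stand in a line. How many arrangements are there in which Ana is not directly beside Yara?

Of the 5! = 120 arrangements, those with Ana and Yara adjacent number 2 × 4! = 48 (treat the pair as a block with 2 internal orders).
So 120 − 48 = 72 arrangements keep them apart.

72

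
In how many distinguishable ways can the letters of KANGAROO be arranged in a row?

10080

KANGAROO has 8 letters with A appearing twice and O appearing twice.
So there are 8! / (2!·2!) = 10080 distinguishable arrangements.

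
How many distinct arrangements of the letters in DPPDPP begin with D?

5

With the first slot taken by D, it remains to arrange the other 5 letters (PPDPP).
Those 5 letters have P appearing 4 times, giving (5)!/(4!) = 5.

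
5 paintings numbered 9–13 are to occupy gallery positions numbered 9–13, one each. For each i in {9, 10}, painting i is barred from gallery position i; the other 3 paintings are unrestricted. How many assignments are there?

78

Let Aᵢ (for i ∈ {9, 10}) be the placements that put painting i in its forbidden gallery position. Any j of these fix j positions, leaving (5−j)! ways to fill the rest, and there are C(2,j) ways to pick which j.
By inclusion–exclusion, the number of valid placements is Σ_{j=0}^{2} (−1)^j C(2,j)·(5−j)!.
Computing: 120 − 48 + 6 = 78.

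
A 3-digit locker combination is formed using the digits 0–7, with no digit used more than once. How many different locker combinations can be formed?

With no repetition, fill the 3 digits in order: 8 choices, then 7, down to 6.
That product is 8 × 7 × 6 = 336.

336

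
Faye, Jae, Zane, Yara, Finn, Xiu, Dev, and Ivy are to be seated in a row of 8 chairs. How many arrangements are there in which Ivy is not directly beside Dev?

There are 8! = 40320 arrangements in all. If Ivy and Dev are adjacent, merging them into one block gives 2·(7)! = 10080 arrangements.
So 40320 − 10080 = 30240 arrangements keep them apart.

30240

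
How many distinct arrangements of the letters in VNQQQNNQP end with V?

Fix V in the last position and arrange the remaining 8 letters.
Those 8 letters have N appearing 3 times and Q appearing 4 times, giving (8)!/(4!·3!) = 280.

280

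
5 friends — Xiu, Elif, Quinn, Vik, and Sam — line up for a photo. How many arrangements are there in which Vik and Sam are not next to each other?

72

There are 5! = 120 arrangements in all. If Vik and Sam are adjacent, merging them into one block gives 2·(4)! = 48 arrangements.
So 120 − 48 = 72 arrangements keep them apart.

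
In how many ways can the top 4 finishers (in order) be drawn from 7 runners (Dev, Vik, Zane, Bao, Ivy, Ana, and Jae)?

840

There are 7 choices for 1st place, 6 for 2nd, and so on down to 4 for position 4.
That gives 7 × 6 × 5 × 4 = 840.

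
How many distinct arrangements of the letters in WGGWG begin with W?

Fix W in the first position and arrange the remaining 4 letters.
Those 4 letters have G appearing 3 times, giving (4)!/(3!) = 4.

4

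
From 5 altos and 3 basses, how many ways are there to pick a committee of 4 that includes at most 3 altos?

Split by how many altos are chosen (0 through 3).
Sum: C(5,0)·C(3,4) + C(5,1)·C(3,3) + C(5,2)·C(3,2) + C(5,3)·C(3,1) = 0 + 5 + 30 + 30 = 65.

65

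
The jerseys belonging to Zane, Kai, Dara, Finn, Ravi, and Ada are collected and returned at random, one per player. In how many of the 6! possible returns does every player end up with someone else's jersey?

This is the derangement count D_6: permutations of 6 items with no fixed point.
By inclusion–exclusion this is Σ_{j=0}^{6} (−1)^j C(6,j)·(6−j)!.
Computing: 720 − 720 + 360 − 120 + 30 − 6 + 1 = 265.

265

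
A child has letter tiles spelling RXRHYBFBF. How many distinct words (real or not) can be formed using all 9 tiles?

45360

The 9 letters of RXRHYBFBF have repeats: B appearing twice, F appearing twice, and R appearing twice.
The number of distinct arrangements is 9!/(2!·2!·2!) = 362880/8 = 45360.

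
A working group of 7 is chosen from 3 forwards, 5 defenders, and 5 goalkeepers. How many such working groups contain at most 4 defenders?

1688

Split by how many defenders are chosen (0 through 4).
Sum: C(5,0)·C(8,7) + C(5,1)·C(8,6) + C(5,2)·C(8,5) + C(5,3)·C(8,4) + C(5,4)·C(8,3) = 8 + 140 + 560 + 700 + 280 = 1688.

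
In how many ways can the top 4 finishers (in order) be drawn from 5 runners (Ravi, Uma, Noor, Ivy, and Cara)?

120

This is an ordered selection of 4 from 5: P(5,4).
That gives 5 × 4 × 3 × 2 = 120.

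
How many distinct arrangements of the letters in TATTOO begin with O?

With the first slot taken by O, it remains to arrange the other 5 letters (TATTO).
Those 5 letters have T appearing 3 times, giving (5)!/(3!) = 20.

20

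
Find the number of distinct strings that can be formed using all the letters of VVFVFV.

15

Letter multiplicities in VVFVFV: F×2, V×4.
The number of distinct arrangements is 6!/(4!·2!) = 720/48 = 15.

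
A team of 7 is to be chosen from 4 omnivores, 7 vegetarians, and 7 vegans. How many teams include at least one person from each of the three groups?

27734

Unrestricted: C(18,7) = 31824 ways to pick any 7 of the 18.
Subtract selections that omit an entire group: no omnivores → C(14,7) = 3432; no vegetarians → C(11,7) = 330; no vegans → C(11,7) = 330.
Add back selections omitting two groups (i.e. drawn from a single group): C(4,7) + C(7,7) + C(7,7) = 2.
By inclusion–exclusion: 31824 − 4092 + 2 = 27734.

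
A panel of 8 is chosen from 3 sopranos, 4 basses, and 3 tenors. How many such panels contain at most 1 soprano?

3

Split by how many sopranos are chosen (0 through 1).
Sum: C(3,0)·C(7,8) + C(3,1)·C(7,7) = 0 + 3 = 3.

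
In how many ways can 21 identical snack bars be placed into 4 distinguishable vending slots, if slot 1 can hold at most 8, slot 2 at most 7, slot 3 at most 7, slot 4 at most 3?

Without the upper bounds there are C(24,3) = 2024 ways to split 21 among 4 vending slots.
Subtract solutions that violate a single cap (substitute x_i' = x_i − (cap_i+1)): x_1 ≥ 9 gives C(15,3) = 455; x_2 ≥ 8 gives C(16,3) = 560; x_3 ≥ 8 gives C(16,3) = 560; x_4 ≥ 4 gives C(20,3) = 1140. Together 2715.
Add back pairs where two caps are both exceeded: 35 + 35 + 165 + 56 + 220 + 220 = 731.
Subtract triples: 0 + 1 + 1 + 4 = 6.
By inclusion–exclusion the count is 2024 − 2715 + 731 − 6 = 34.

34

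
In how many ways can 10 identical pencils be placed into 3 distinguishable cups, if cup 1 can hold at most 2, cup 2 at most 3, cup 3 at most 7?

6

Ignoring the caps, the number of non-negative solutions to x_1+…+x_3 = 10 is C(12,2) = 66.
Subtract solutions that violate a single cap (substitute x_i' = x_i − (cap_i+1)): x_1 ≥ 3 gives C(9,2) = 36; x_2 ≥ 4 gives C(8,2) = 28; x_3 ≥ 8 gives C(4,2) = 6. Together 70.
Add back pairs where two caps are both exceeded: 10 + 0 + 0 = 10.
By inclusion–exclusion the count is 66 − 70 + 10 = 6.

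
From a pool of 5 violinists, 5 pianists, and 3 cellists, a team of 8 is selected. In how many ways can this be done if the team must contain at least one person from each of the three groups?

1240

With no constraint there are C(13,8) = 1287 possible selections.
Selections missing a whole group: no violinists → C(8,8) = 1; no pianists → C(8,8) = 1; no cellists → C(10,8) = 45.
Add back selections omitting two groups (i.e. drawn from a single group): C(5,8) + C(5,8) + C(3,8) = 0.
By inclusion–exclusion: 1287 − 47 + 0 = 1240.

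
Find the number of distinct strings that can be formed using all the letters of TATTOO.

60

TATTOO has 6 letters with O appearing twice and T appearing 3 times.
The number of distinct arrangements is 6!/(3!·2!) = 720/12 = 60.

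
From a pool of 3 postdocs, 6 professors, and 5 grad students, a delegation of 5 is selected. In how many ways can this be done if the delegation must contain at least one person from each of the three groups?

1365

With no constraint there are C(14,5) = 2002 possible selections.
Selections missing a whole group: no postdocs → C(11,5) = 462; no professors → C(8,5) = 56; no grad students → C(9,5) = 126.
Add back selections omitting two groups (i.e. drawn from a single group): C(3,5) + C(6,5) + C(5,5) = 7.
By inclusion–exclusion: 2002 − 644 + 7 = 1365.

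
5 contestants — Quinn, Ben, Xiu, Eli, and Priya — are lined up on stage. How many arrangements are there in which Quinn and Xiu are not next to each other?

72

There are 5! = 120 arrangements in all. If Quinn and Xiu are adjacent, merging them into one block gives 2·(4)! = 48 arrangements.
So 120 − 48 = 72 arrangements keep them apart.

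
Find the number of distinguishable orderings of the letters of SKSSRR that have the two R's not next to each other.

Total arrangements of SKSSRR: 6!/(3!·2!) = 60.
If the two R's are adjacent, glue them into one block, leaving 5 items to arrange: (5)!/(3!) = 20 ways.
Subtracting, 60 − 20 = 40 arrangements keep the R's apart.

40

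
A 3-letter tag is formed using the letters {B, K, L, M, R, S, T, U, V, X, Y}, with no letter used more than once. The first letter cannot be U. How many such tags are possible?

900

The first letter has 11−1 = 10 choices (anything except U).
The remaining 2 letters are filled from the other 10 symbols without repetition: 10 × 9 = 90.
Total: 10 × 90 = 900.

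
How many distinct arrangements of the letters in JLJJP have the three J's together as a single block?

6

Treat the 3 copies of J as a single block. The multiset to arrange is then {JJJ, L, P}, 3 items in all.
All 3 items are distinct, so there are (3)! = 6 arrangements.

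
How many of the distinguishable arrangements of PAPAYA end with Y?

10

Fix Y in the last position and arrange the remaining 5 letters.
Those 5 letters have A appearing 3 times and P appearing twice, giving (5)!/(3!·2!) = 10.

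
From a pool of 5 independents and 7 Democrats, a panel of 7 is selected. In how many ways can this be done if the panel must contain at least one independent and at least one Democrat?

Total 7-person selections from all 12: C(12,7) = 792.
Subtract selections that omit an entire group: no independents → C(7,7) = 1; no Democrats → C(5,7) = 0.
Both groups omitted at once is impossible, so 792 − 1 = 791.

791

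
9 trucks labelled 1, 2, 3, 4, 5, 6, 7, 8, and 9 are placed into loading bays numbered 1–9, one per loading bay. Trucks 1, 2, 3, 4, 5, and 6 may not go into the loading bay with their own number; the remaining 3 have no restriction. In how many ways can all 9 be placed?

Let Aᵢ (for 1 ≤ i ≤ 6) be the placements that put truck i in its forbidden loading bay. Any j of these fix j positions, leaving (9−j)! ways to fill the rest, and there are C(6,j) ways to pick which j.
By inclusion–exclusion, the number of valid placements is Σ_{j=0}^{6} (−1)^j C(6,j)·(9−j)!.
Computing: 362880 − 241920 + 75600 − 14400 + 1800 − 144 + 6 = 183822.

183822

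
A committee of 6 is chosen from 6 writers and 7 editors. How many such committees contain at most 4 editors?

Split by how many editors are chosen (0 through 4).
Sum: C(7,0)·C(6,6) + C(7,1)·C(6,5) + C(7,2)·C(6,4) + C(7,3)·C(6,3) + C(7,4)·C(6,2) = 1 + 42 + 315 + 700 + 525 = 1583.

1583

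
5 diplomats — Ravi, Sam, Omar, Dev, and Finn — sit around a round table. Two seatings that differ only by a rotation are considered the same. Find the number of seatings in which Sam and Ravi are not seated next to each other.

12

All circular seatings of 5 people number (4)! = 24.
Seatings with Sam beside Ravi: treat them as a block with 2 internal orders, giving 2 × (3)! = 12.
Subtracting, 24 − 12 = 12.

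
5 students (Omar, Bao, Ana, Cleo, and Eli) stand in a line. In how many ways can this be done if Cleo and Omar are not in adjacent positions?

There are 5! = 120 arrangements in all. If Cleo and Omar are adjacent, merging them into one block gives 2·(4)! = 48 arrangements.
Complementary counting: 120 − 48 = 72.

72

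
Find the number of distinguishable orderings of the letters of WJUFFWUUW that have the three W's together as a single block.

420

Treat the 3 copies of W as a single block. The multiset to arrange is then {WWW, F, F, J, U, U, U}, 7 items in all.
That gives (7)!/(3!·2!) = 420 arrangements.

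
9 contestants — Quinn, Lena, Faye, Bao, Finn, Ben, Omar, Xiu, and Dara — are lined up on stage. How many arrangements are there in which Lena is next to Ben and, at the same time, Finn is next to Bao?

Treat {Lena,Ben} as one block (2 orders) and {Finn,Bao} as another (2 orders).
That leaves 7 units to arrange: 2 × 2 × 7! = 4 × 5040 = 20160.

20160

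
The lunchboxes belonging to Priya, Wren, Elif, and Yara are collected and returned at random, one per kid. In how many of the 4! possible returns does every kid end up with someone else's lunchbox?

9

Count assignments avoiding every fixed point. For any j of the 4 kids fixed to their own lunchbox, the other 4−j can be arranged in (4−j)! ways.
By inclusion–exclusion this is Σ_{j=0}^{4} (−1)^j C(4,j)·(4−j)!.
Computing: 24 − 24 + 12 − 4 + 1 = 9.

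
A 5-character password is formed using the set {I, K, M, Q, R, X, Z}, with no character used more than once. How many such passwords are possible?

2520

Choose and order 5 of the 7 symbols: the first character has 7 options, the next 6, and so on down to 3.
That product is 7 × 6 × 5 × 4 × 3 = 2520.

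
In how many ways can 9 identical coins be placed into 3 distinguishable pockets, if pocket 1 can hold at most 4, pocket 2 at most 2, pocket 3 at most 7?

Without the upper bounds there are C(11,2) = 55 ways to split 9 among 3 pockets.
Subtract solutions that violate a single cap (substitute x_i' = x_i − (cap_i+1)): x_1 ≥ 5 gives C(6,2) = 15; x_2 ≥ 3 gives C(8,2) = 28; x_3 ≥ 8 gives C(3,2) = 3. Together 46.
Add back pairs where two caps are both exceeded: 3 + 0 + 0 = 3.
By inclusion–exclusion the count is 55 − 46 + 3 = 12.

12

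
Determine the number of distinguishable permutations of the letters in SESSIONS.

The 8 letters of SESSIONS have repeats: S appearing 4 times.
Dividing 8! = 40320 by 4! = 24 for the repeated letters gives 1680.

1680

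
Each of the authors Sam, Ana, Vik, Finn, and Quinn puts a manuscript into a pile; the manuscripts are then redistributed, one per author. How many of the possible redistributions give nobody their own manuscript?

44

Let Aᵢ be the assignments in which author i gets their own manuscript. We want the size of the complement of A₁∪…∪A_5.
By inclusion–exclusion this is Σ_{j=0}^{5} (−1)^j C(5,j)·(5−j)!.
Computing: 120 − 120 + 60 − 20 + 5 − 1 = 44.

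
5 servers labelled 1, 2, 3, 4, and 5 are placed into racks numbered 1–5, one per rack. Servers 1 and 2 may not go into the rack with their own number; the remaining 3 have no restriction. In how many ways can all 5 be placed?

Let Aᵢ (for i ∈ {1, 2}) be the placements that put server i in its forbidden rack. Any j of these fix j positions, leaving (5−j)! ways to fill the rest, and there are C(2,j) ways to pick which j.
By inclusion–exclusion, the number of valid placements is Σ_{j=0}^{2} (−1)^j C(2,j)·(5−j)!.
Computing: 120 − 48 + 6 = 78.

78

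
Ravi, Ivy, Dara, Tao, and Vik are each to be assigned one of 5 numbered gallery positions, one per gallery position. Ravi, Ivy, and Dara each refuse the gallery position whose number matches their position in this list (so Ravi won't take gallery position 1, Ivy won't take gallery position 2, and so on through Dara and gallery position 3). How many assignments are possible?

64

Let Aᵢ (for i ∈ {1, 2, 3}) be the placements that put person i in their forbidden gallery position. Any j of these fix j positions, leaving (5−j)! ways to fill the rest, and there are C(3,j) ways to pick which j.
By inclusion–exclusion, the number of valid placements is Σ_{j=0}^{3} (−1)^j C(3,j)·(5−j)!.
Computing: 120 − 72 + 18 − 2 = 64.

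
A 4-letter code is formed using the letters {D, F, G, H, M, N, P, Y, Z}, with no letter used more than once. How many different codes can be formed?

This is a permutation of 4 out of 9: P(9,4) = 9!/5!.
That product is 9 × 8 × 7 × 6 = 3024.

3024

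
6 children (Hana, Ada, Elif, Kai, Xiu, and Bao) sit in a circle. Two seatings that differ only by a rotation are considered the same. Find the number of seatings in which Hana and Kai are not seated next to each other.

Without the restriction there are (5)! = 120 seatings.
Those with Hana next to Kai: fuse the pair into one unit and seat 5 units around a circle — 2·(4)! = 48.
Subtracting, 120 − 48 = 72.

72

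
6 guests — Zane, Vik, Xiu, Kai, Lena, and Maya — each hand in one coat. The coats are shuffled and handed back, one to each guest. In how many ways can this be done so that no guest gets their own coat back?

265

Let Aᵢ be the assignments in which guest i gets their own coat. We want the size of the complement of A₁∪…∪A_6.
By inclusion–exclusion this is Σ_{j=0}^{6} (−1)^j C(6,j)·(6−j)!.
Computing: 720 − 720 + 360 − 120 + 30 − 6 + 1 = 265.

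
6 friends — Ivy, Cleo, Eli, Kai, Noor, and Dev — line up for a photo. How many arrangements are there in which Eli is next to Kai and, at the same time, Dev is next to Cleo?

96

Treat {Eli,Kai} as one block (2 orders) and {Dev,Cleo} as another (2 orders).
That leaves 4 units to arrange: 2 × 2 × 4! = 4 × 24 = 96.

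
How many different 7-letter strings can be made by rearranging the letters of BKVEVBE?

630

BKVEVBE has 7 letters with B appearing twice, E appearing twice, and V appearing twice.
Dividing 7! = 5040 by 2!·2!·2! = 8 for the repeated letters gives 630.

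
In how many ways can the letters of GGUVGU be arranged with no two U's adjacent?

There are 6!/(3!·2!) = 60 arrangements of GGUVGU in total.
If the two U's are adjacent, glue them into one block, leaving 5 items to arrange: (5)!/(3!) = 20 ways.
Hence 60 − 20 = 40.

40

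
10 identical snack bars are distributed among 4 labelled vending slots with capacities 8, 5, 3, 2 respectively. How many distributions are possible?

Ignoring the caps, the number of non-negative solutions to x_1+…+x_4 = 10 is C(13,3) = 286.
Subtract solutions that violate a single cap (substitute x_i' = x_i − (cap_i+1)): x_1 ≥ 9 gives C(4,3) = 4; x_2 ≥ 6 gives C(7,3) = 35; x_3 ≥ 4 gives C(9,3) = 84; x_4 ≥ 3 gives C(10,3) = 120. Together 243.
Add back pairs where two caps are both exceeded: 0 + 0 + 0 + 1 + 4 + 20 = 25.
By inclusion–exclusion the count is 286 − 243 + 25 = 68.

68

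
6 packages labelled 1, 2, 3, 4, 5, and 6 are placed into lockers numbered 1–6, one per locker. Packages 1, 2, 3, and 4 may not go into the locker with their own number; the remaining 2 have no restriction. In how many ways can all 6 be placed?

Let Aᵢ (for 1 ≤ i ≤ 4) be the placements that put package i in its forbidden locker. Any j of these fix j positions, leaving (6−j)! ways to fill the rest, and there are C(4,j) ways to pick which j.
By inclusion–exclusion, the number of valid placements is Σ_{j=0}^{4} (−1)^j C(4,j)·(6−j)!.
Computing: 720 − 480 + 144 − 24 + 2 = 362.

362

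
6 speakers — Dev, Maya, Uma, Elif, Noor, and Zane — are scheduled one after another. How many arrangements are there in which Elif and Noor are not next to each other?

There are 6! = 720 arrangements in all. If Elif and Noor are adjacent, merging them into one block gives 2·(5)! = 240 arrangements.
Complementary counting: 720 − 240 = 480.

480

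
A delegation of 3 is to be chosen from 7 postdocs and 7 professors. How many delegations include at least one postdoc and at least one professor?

294

Unrestricted: C(14,3) = 364 ways to pick any 3 of the 14.
Selections missing a whole group: no postdocs → C(7,3) = 35; no professors → C(7,3) = 35.
Both groups omitted at once is impossible, so 364 − 70 = 294.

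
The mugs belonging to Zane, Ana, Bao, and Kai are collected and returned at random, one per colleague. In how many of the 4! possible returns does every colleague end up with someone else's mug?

9

This is the derangement count D_4: permutations of 4 items with no fixed point.
By inclusion–exclusion this is Σ_{j=0}^{4} (−1)^j C(4,j)·(4−j)!.
Computing: 24 − 24 + 12 − 4 + 1 = 9.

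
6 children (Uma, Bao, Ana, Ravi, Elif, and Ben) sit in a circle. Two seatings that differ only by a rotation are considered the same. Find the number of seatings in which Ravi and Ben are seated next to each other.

48

Glue Ravi and Ben into a block (2 internal orders). Seating 5 units around a circle gives (4)! arrangements.
So 2 × (4)! = 2 × 24 = 48.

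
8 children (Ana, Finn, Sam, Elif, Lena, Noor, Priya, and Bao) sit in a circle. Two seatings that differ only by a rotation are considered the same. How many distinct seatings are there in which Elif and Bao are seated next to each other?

1440

Glue Elif and Bao into a block (2 internal orders). Seating 7 units around a circle gives (6)! arrangements.
So 2 × (6)! = 2 × 720 = 1440.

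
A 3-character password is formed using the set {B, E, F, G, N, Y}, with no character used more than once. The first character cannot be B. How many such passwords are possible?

100

The first character has 6−1 = 5 choices (anything except B).
The remaining 2 characters are filled from the other 5 symbols without repetition: 5 × 4 = 20.
Total: 5 × 20 = 100.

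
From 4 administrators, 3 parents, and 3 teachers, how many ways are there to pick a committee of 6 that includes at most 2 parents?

Split by how many parents are chosen (0 through 2).
Sum: C(3,0)·C(7,6) + C(3,1)·C(7,5) + C(3,2)·C(7,4) = 7 + 63 + 105 = 175.

175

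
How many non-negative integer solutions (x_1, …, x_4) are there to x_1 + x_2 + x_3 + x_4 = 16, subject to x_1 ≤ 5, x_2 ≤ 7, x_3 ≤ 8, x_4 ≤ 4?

Without the upper bounds there are C(19,3) = 969 ways to split 16 among 4 variables.
Subtract solutions that violate a single cap (substitute x_i' = x_i − (cap_i+1)): x_1 ≥ 6 gives C(13,3) = 286; x_2 ≥ 8 gives C(11,3) = 165; x_3 ≥ 9 gives C(10,3) = 120; x_4 ≥ 5 gives C(14,3) = 364. Together 935.
Add back pairs where two caps are both exceeded: 10 + 4 + 56 + 0 + 20 + 10 = 100.
By inclusion–exclusion the count is 969 − 935 + 100 = 134.

134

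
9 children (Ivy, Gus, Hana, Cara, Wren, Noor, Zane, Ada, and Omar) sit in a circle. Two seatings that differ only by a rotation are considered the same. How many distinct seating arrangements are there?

Seat Ivy anywhere (absorbing the rotational symmetry), then permute the other 8: (8)! = 40320.

40320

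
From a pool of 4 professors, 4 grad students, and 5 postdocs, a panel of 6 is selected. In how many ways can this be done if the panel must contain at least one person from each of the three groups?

Total 6-person selections from all 13: C(13,6) = 1716.
Selections missing a whole group: no professors → C(9,6) = 84; no grad students → C(9,6) = 84; no postdocs → C(8,6) = 28.
Add back selections omitting two groups (i.e. drawn from a single group): C(4,6) + C(4,6) + C(5,6) = 0.
By inclusion–exclusion: 1716 − 196 + 0 = 1520.

1520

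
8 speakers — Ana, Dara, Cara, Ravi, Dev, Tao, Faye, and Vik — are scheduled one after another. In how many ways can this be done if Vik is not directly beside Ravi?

There are 8! = 40320 arrangements in all. If Vik and Ravi are adjacent, merging them into one block gives 2·(7)! = 10080 arrangements.
Complementary counting: 40320 − 10080 = 30240.

30240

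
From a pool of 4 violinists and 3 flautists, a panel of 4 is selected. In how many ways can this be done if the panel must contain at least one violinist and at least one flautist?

34

Unrestricted: C(7,4) = 35 ways to pick any 4 of the 7.
Subtract selections that omit an entire group: no violinists → C(3,4) = 0; no flautists → C(4,4) = 1.
Both groups omitted at once is impossible, so 35 − 1 = 34.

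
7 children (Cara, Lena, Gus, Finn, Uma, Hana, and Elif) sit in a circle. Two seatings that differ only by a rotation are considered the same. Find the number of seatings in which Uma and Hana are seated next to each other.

240

Glue Uma and Hana into a block (2 internal orders). Seating 6 units around a circle gives (5)! arrangements.
So 2 × (5)! = 2 × 120 = 240.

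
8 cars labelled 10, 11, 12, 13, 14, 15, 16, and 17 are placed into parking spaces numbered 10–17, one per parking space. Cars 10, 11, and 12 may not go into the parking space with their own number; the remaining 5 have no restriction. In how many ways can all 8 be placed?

27240

Let Aᵢ (for i ∈ {10, 11, 12}) be the placements that put car i in its forbidden parking space. Any j of these fix j positions, leaving (8−j)! ways to fill the rest, and there are C(3,j) ways to pick which j.
By inclusion–exclusion, the number of valid placements is Σ_{j=0}^{3} (−1)^j C(3,j)·(8−j)!.
Computing: 40320 − 15120 + 2160 − 120 = 27240.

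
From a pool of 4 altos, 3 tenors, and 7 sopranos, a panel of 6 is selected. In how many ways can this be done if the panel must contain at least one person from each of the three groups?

2331

With no constraint there are C(14,6) = 3003 possible selections.
Selections missing a whole group: no altos → C(10,6) = 210; no tenors → C(11,6) = 462; no sopranos → C(7,6) = 7.
Add back selections omitting two groups (i.e. drawn from a single group): C(4,6) + C(3,6) + C(7,6) = 7.
By inclusion–exclusion: 3003 − 679 + 7 = 2331.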